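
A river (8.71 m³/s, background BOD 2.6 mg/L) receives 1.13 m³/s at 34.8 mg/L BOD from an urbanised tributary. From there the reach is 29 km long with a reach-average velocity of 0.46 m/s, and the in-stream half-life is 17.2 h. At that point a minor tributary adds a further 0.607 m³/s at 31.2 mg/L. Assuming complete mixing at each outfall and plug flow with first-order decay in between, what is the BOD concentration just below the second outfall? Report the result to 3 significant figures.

Mixed concentration C = ΣQC/ΣQ = (8.710·2.600 + 1.130·34.80) / 9.840 = 61.97/9.840 = 6.298 mg/L; combined flow 9.840 m³/s.
Travel time t = 29·1000 / 0.46 = 63040 s = 17.51 h.
Half-life 17.2 h → k = ln 2 / 17.2 = 0.04030 h⁻¹ = 0.9672 d⁻¹.
After decay, C = 6.298 × e^(−kt) = 6.298 × 0.4938 = 3.110 mg/L.
At the second outfall, C = (9.840·3.110 + 0.6070·31.20) / (9.840 + 0.6070) = 4.742 mg/L.

4.74 mg/L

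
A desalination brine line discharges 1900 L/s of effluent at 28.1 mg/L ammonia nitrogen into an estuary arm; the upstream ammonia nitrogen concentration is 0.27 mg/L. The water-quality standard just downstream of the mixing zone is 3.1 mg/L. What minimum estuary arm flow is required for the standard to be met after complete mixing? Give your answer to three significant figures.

16800 L/s

Set C_mix = 3.1: (Q·0.2700 + 1900·28.10) / (Q + 1900) = 3.1
→ Q = 1900·(28.10 − 3.1)/(3.1 − 0.2700) = 16780 L/s.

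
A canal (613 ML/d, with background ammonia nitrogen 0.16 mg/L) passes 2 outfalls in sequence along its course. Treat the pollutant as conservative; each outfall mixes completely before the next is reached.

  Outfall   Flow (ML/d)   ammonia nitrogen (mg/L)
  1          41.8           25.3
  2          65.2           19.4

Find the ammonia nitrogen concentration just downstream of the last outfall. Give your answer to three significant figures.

3.36 mg/L

Below outfall 1: Q → 654.8 ML/d, C = (613.0·0.1600 + 41.80·25.30)/654.8 = 1.765 mg/L.
Below outfall 2: Q → 720.0 ML/d, C = (654.8·1.765 + 65.20·19.40)/720.0 = 3.362 mg/L.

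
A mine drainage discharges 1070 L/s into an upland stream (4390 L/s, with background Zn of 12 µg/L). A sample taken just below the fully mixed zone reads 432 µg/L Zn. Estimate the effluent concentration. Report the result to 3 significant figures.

Mass balance: 4390·12.00 + 1070·Cₑ = 5460·432.0
→ Cₑ = (5460·432.0 − 4390·12.00) / 1070 = 2155 µg/L.

2160 µg/L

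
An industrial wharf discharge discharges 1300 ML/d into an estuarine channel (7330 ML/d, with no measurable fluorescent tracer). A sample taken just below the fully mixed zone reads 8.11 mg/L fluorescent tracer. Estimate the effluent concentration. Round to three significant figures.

Mass balance: 7330·0 + 1300·Cₑ = 8630·8.110
→ Cₑ = (8630·8.110 − 7330·0) / 1300 = 53.84 mg/L.

53.8 mg/L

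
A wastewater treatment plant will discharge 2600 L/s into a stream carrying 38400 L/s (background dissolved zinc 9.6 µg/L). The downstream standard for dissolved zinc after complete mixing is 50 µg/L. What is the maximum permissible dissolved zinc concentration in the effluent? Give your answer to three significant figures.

At the limit, (Qr·Cr + Qe·Cₑ)/(Qr + Qe) = 50:
Cₑ = (41000·50 − 38400·9.600) / 2600 = 646.7 µg/L.

647 µg/L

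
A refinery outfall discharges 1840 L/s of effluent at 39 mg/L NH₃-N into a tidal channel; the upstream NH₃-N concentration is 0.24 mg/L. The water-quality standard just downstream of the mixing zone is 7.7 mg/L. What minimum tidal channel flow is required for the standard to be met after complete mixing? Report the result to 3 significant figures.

Set C_mix = 7.7: (Q·0.2400 + 1840·39.00) / (Q + 1840) = 7.7
→ Q = 1840·(39.00 − 7.7)/(7.7 − 0.2400) = 7720 L/s.

7720 L/s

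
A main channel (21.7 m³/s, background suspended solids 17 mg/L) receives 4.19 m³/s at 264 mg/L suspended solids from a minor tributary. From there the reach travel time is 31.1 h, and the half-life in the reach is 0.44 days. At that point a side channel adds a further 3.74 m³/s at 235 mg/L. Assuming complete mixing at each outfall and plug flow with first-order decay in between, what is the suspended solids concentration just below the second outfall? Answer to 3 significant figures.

36.1 mg/L

Mass balance: C = (21.70·17.00 + 4.190·264.0) / 25.89 = 1475/25.89 = 56.97 mg/L; combined flow 25.89 m³/s.
Half-life 0.44 d → k = ln 2 / 0.44 = 1.575 d⁻¹.
Decay over the reach: 56.97·exp(−kt) = 56.97·0.1299 = 7.398 mg/L.
At the second outfall, C = (25.89·7.398 + 3.740·235.0) / (25.89 + 3.740) = 36.13 mg/L.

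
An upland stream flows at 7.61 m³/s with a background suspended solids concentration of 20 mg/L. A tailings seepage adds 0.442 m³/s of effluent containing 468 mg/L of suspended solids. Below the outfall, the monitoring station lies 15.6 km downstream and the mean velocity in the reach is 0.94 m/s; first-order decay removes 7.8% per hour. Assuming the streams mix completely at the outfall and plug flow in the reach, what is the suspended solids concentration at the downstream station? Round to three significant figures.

30.7 mg/L

Conservation of mass: C = (7.610·20.00 + 0.4420·468.0) / 8.052 = 359.1/8.052 = 44.59 mg/L.
Travel time t = 15.6·1000 / 0.94 = 16600 s = 4.610 h.
7.8%/h lost → k = −ln(1 − 0.078) = 0.08121 h⁻¹.
Applying C = C₀e^(−kt): 44.59 × 0.6877 = 30.67 mg/L.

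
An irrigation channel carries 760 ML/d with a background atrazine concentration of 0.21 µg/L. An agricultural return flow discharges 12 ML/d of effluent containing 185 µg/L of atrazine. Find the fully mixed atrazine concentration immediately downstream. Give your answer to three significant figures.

3.08 µg/L

Mass balance: C = (760.0·0.2100 + 12.00·185.0) / 772.0 = 2380/772.0 = 3.082 µg/L.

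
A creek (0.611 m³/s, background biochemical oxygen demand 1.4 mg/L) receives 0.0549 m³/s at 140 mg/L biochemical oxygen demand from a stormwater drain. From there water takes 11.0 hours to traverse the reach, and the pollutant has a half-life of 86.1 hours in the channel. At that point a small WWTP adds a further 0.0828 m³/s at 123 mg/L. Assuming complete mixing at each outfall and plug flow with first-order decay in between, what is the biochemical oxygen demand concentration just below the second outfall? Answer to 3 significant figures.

Flow-weighted average: C = (0.6110·1.400 + 0.05490·140.0) / 0.6659 = 8.541/0.6659 = 12.83 mg/L; combined flow 0.6659 m³/s.
Half-life 86.1 h → k = ln 2 / 86.1 = 0.008050 h⁻¹ = 0.1932 d⁻¹.
Applying C = C₀e^(−kt): 12.83 × 0.9153 = 11.74 mg/L.
At the second outfall, C = (0.6659·11.74 + 0.08280·123.0) / (0.6659 + 0.08280) = 24.04 mg/L.

24.0 mg/L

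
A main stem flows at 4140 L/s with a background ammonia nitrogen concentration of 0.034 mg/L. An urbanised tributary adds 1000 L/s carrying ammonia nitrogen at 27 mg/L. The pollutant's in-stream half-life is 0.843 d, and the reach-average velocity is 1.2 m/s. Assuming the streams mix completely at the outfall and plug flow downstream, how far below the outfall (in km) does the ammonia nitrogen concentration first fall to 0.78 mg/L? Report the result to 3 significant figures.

Mass balance: C = (4140·0.03400 + 1000·27.00) / 5140 = 27140/5140 = 5.280 mg/L.
Half-life 0.843 d → k = ln 2 / 0.843 = 0.8222 d⁻¹.
Set 5.280·exp(−k·t) = 0.78 → t = ln(5.280/0.78)/k = 201000 s = 55.82 h.
Distance = v·t = 1.2·201000 = 241100 m = 241.1 km.

241 km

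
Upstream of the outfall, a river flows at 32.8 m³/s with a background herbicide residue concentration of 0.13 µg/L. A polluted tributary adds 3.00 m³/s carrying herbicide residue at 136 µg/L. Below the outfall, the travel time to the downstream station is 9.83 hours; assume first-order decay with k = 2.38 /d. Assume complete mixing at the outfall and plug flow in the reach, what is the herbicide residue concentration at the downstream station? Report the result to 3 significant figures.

Mass balance: C = (32.80·0.1300 + 3.000·136.0) / 35.80 = 412.3/35.80 = 11.52 µg/L.
Applying C = C₀e^(−kt): 11.52 × 0.3773 = 4.344 µg/L.

4.34 µg/L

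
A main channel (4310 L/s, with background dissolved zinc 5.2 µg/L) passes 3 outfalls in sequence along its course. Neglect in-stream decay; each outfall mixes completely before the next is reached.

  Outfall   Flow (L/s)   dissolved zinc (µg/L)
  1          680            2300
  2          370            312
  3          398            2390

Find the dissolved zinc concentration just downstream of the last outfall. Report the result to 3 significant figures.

Outfall 1: combined Q = 4990 L/s; C = (4310·5.200 + 680.0·2300)/4990 = 317.9 µg/L.
Outfall 2: combined Q = 5360 L/s; C = (4990·317.9 + 370.0·312.0)/5360 = 317.5 µg/L.
Outfall 3: combined Q = 5758 L/s; C = (5360·317.5 + 398.0·2390)/5758 = 460.8 µg/L.

461 µg/L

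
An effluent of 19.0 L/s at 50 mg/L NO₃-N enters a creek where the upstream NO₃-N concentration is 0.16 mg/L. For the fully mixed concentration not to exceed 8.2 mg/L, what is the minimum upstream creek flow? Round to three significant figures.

98.8 L/s

Set C_mix = 8.2: (Q·0.1600 + 19.00·50.00) / (Q + 19.00) = 8.2
→ Q = 19.00·(50.00 − 8.2)/(8.2 − 0.1600) = 98.78 L/s.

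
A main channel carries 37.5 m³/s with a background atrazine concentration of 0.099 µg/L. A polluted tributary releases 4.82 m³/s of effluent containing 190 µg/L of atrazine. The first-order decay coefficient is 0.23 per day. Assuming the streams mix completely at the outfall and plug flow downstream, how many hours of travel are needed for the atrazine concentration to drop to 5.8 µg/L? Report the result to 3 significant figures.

138 h

Conservation of mass: C = (37.50·0.09900 + 4.820·190.0) / 42.32 = 919.5/42.32 = 21.73 µg/L.
21.73·exp(−k·t) = 5.8 → t = ln(21.73/5.8)/k = 496100 s = 137.8 h.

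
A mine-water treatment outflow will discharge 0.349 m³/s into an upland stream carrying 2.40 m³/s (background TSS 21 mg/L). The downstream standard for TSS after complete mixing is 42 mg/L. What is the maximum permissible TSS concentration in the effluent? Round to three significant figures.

At the limit, (Qr·Cr + Qe·Cₑ)/(Qr + Qe) = 42:
Cₑ = (2.749·42 − 2.400·21.00) / 0.3490 = 186.4 mg/L.

186 mg/L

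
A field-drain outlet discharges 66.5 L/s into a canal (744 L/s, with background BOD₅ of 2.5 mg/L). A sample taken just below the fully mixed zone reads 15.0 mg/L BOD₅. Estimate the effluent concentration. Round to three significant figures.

155 mg/L

Mass balance: 744.0·2.500 + 66.50·Cₑ = 810.5·15.00
→ Cₑ = (810.5·15.00 − 744.0·2.500) / 66.50 = 154.8 mg/L.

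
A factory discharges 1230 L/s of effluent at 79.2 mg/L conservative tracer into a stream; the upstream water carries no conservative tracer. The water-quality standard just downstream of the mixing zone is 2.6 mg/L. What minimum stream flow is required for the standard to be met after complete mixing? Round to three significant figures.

Set C_mix = 2.6: (Q·0 + 1230·79.20) / (Q + 1230) = 2.6
→ Q = 1230·(79.20 − 2.6)/(2.6 − 0) = 36240 L/s.

36200 L/s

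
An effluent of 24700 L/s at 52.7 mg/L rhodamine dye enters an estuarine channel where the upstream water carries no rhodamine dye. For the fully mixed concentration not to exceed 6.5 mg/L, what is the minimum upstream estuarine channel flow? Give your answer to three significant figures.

176000 L/s

Set C_mix = 6.5: (Q·0 + 24700·52.70) / (Q + 24700) = 6.5
→ Q = 24700·(52.70 − 6.5)/(6.5 − 0) = 175600 L/s.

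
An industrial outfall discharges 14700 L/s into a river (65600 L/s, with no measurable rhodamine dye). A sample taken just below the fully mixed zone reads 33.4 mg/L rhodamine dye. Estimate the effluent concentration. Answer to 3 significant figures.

182 mg/L

Mass balance: 65600·0 + 14700·Cₑ = 80300·33.40
→ Cₑ = (80300·33.40 − 65600·0) / 14700 = 182.5 mg/L.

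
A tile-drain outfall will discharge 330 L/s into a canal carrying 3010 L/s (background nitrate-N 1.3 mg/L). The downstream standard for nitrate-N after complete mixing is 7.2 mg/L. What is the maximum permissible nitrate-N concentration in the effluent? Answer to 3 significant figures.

61.0 mg/L

At the limit, (Qr·Cr + Qe·Cₑ)/(Qr + Qe) = 7.2:
Cₑ = (3340·7.2 − 3010·1.300) / 330.0 = 61.02 mg/L.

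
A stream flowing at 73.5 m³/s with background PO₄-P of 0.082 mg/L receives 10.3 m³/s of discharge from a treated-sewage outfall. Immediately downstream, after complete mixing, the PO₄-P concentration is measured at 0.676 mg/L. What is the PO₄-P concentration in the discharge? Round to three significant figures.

4.91 mg/L

Mass balance: 73.50·0.08200 + 10.30·Cₑ = 83.80·0.6760
→ Cₑ = (83.80·0.6760 − 73.50·0.08200) / 10.30 = 4.915 mg/L.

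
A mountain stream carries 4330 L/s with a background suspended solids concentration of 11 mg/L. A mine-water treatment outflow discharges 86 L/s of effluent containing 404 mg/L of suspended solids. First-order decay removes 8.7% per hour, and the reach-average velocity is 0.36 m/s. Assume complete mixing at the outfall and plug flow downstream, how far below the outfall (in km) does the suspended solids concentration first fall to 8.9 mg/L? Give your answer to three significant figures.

Flow-weighted average: C = (4330·11.00 + 86.00·404.0) / 4416 = 82370/4416 = 18.65 mg/L.
8.7%/h lost → k = −ln(1 − 0.087) = 0.09102 h⁻¹.
Set 18.65·exp(−k·t) = 8.9 → t = ln(18.65/8.9)/k = 29270 s = 8.130 h.
Distance = v·t = 0.36·29270 = 10540 m = 10.54 km.

10.5 km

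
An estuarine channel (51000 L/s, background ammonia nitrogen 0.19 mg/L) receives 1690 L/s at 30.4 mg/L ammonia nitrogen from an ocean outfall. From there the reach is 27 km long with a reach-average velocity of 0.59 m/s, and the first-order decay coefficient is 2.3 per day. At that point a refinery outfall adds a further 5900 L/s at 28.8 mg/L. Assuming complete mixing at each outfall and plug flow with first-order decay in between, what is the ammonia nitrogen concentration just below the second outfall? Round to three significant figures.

3.21 mg/L

Flow-weighted average: C = (51000·0.1900 + 1690·30.40) / 52690 = 61070/52690 = 1.159 mg/L; combined flow 52690 L/s.
Travel time t = 27·1000 / 0.59 = 45760 s = 12.71 h.
Applying C = C₀e^(−kt): 1.159 × 0.2958 = 0.3428 mg/L.
At the second outfall, C = (52690·0.3428 + 5900·28.80) / (52690 + 5900) = 3.208 mg/L.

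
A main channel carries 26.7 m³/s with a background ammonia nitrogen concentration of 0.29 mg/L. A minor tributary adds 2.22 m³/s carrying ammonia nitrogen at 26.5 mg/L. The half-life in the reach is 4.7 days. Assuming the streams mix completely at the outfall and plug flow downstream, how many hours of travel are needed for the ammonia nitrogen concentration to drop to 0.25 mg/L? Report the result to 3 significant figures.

361 h

Mixed concentration C = ΣQC/ΣQ = (26.70·0.2900 + 2.220·26.50) / 28.92 = 66.57/28.92 = 2.302 mg/L.
Half-life 4.7 d → k = ln 2 / 4.7 = 0.1475 d⁻¹.
2.302·exp(−k·t) = 0.25 → t = ln(2.302/0.25)/k = 1301000 s = 361.3 h.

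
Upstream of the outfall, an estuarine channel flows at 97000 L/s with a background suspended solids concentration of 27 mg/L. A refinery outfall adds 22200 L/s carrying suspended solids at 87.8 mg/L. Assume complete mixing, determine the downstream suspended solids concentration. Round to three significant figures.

38.3 mg/L

Mixed concentration C = ΣQC/ΣQ = (97000·27.00 + 22200·87.80) / 119200 = 4568000/119200 = 38.32 mg/L.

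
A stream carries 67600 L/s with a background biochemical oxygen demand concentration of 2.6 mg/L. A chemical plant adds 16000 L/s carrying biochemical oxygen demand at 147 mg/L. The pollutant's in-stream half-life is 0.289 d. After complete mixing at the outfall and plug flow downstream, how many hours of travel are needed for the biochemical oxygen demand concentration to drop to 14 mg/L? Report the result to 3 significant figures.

7.70 h

Flow-weighted average: C = (67600·2.600 + 16000·147.0) / 83600 = 2528000/83600 = 30.24 mg/L.
Half-life 0.289 d → k = ln 2 / 0.289 = 2.398 d⁻¹.
30.24·exp(−k·t) = 14 → t = ln(30.24/14)/k = 27740 s = 7.705 h.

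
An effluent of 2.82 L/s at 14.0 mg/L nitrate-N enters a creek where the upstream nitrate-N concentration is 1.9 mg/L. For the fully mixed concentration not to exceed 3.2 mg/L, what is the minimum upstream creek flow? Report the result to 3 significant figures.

Set C_mix = 3.2: (Q·1.900 + 2.820·14.00) / (Q + 2.820) = 3.2
→ Q = 2.820·(14.00 − 3.2)/(3.2 − 1.900) = 23.43 L/s.

23.4 L/s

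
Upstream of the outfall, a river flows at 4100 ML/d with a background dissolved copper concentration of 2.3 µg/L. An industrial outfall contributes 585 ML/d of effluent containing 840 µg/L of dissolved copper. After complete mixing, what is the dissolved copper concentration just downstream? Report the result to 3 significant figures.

Flow-weighted average: C = (4100·2.300 + 585.0·840.0) / 4685 = 500800/4685 = 106.9 µg/L.

107 µg/L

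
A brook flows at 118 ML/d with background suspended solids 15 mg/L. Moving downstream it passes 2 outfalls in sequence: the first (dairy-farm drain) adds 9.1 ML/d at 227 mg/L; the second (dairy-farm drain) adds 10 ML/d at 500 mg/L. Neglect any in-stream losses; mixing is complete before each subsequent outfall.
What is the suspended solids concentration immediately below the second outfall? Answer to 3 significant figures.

64.4 mg/L

Below outfall 1: Q → 127.1 ML/d, C = (118.0·15.00 + 9.100·227.0)/127.1 = 30.18 mg/L.
Below outfall 2: Q → 137.1 ML/d, C = (127.1·30.18 + 10.00·500.0)/137.1 = 64.45 mg/L.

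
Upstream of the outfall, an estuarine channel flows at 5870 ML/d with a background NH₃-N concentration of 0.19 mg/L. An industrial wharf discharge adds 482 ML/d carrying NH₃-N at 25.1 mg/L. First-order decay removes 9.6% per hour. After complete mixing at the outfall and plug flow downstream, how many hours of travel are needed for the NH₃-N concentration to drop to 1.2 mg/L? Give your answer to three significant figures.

5.45 h

Mass balance: C = (5870·0.1900 + 482.0·25.10) / 6352 = 13210/6352 = 2.080 mg/L.
9.6%/h lost → k = −ln(1 − 0.096) = 0.1009 h⁻¹.
2.080·exp(−k·t) = 1.2 → t = ln(2.080/1.2)/k = 19620 s = 5.451 h.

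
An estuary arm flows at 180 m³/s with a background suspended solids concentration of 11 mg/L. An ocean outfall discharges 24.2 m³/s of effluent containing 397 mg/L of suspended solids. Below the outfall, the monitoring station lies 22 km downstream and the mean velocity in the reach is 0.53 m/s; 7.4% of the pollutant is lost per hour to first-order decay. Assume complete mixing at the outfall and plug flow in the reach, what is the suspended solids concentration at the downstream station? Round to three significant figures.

23.4 mg/L

After mixing, C = (180.0·11.00 + 24.20·397.0) / 204.2 = 11590/204.2 = 56.75 mg/L.
Travel time t = 22·1000 / 0.53 = 41510 s = 11.53 h.
7.4%/h lost → k = −ln(1 − 0.074) = 0.07688 h⁻¹.
Decay over the reach: 56.75·exp(−kt) = 56.75·0.4121 = 23.39 mg/L.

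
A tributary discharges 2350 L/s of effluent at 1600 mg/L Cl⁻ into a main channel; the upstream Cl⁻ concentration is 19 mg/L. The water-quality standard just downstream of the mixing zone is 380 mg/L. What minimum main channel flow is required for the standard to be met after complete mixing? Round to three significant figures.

7940 L/s

Set C_mix = 380: (Q·19.00 + 2350·1600) / (Q + 2350) = 380
→ Q = 2350·(1600 − 380)/(380 − 19.00) = 7942 L/s.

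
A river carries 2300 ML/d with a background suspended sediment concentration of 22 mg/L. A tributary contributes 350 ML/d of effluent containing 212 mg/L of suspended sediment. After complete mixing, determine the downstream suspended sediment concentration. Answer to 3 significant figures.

47.1 mg/L

After mixing, C = (2300·22.00 + 350.0·212.0) / 2650 = 124800/2650 = 47.09 mg/L.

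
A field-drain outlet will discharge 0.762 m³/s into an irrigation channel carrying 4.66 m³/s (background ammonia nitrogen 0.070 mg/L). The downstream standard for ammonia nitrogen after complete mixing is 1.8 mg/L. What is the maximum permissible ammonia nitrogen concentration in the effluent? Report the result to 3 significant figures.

12.4 mg/L

At the limit, (Qr·Cr + Qe·Cₑ)/(Qr + Qe) = 1.8:
Cₑ = (5.422·1.8 − 4.660·0.07000) / 0.7620 = 12.38 mg/L.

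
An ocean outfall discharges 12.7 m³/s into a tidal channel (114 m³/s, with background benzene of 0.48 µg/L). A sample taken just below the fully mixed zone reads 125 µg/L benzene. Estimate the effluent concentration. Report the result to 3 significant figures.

1240 µg/L

Mass balance: 114.0·0.4800 + 12.70·Cₑ = 126.7·125.0
→ Cₑ = (126.7·125.0 − 114.0·0.4800) / 12.70 = 1243 µg/L.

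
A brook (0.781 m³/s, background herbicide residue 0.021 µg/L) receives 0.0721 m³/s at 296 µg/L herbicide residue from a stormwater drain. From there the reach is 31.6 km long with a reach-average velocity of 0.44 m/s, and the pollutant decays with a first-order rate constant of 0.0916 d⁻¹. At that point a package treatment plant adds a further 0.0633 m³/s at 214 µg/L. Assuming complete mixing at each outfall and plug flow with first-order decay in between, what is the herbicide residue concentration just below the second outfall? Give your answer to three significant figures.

36.4 µg/L

Flow-weighted average: C = (0.7810·0.02100 + 0.07210·296.0) / 0.8531 = 21.36/0.8531 = 25.04 µg/L; combined flow 0.8531 m³/s.
Travel time t = 31.6·1000 / 0.44 = 71820 s = 19.95 h.
After decay, C = 25.04 × e^(−kt) = 25.04 × 0.9267 = 23.20 µg/L.
At the second outfall, C = (0.8531·23.20 + 0.06330·214.0) / (0.8531 + 0.06330) = 36.38 µg/L.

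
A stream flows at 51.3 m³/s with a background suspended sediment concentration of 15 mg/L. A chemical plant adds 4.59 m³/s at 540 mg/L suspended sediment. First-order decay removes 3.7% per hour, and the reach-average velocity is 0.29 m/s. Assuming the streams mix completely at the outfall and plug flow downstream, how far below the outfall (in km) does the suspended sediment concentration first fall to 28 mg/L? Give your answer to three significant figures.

After mixing, C = (51.30·15.00 + 4.590·540.0) / 55.89 = 3248/55.89 = 58.12 mg/L.
3.7%/h lost → k = −ln(1 − 0.037) = 0.03770 h⁻¹.
Set 58.12·exp(−k·t) = 28 → t = ln(58.12/28)/k = 69730 s = 19.37 h.
Distance = v·t = 0.29·69730 = 20220 m = 20.22 km.

20.2 km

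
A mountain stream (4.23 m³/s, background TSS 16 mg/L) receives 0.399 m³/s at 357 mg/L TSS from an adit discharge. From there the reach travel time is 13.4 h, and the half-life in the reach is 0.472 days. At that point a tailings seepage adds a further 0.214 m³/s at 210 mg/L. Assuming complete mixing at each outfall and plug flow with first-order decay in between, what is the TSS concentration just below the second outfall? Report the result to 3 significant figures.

After mixing, C = (4.230·16.00 + 0.3990·357.0) / 4.629 = 210.1/4.629 = 45.39 mg/L; combined flow 4.629 m³/s.
Half-life 0.472 d → k = ln 2 / 0.472 = 1.469 d⁻¹.
Applying C = C₀e^(−kt): 45.39 × 0.4405 = 19.99 mg/L.
Second outfall: C = (4.629·19.99 + 0.2140·210.0)/4.843 = 28.39 mg/L.

28.4 mg/L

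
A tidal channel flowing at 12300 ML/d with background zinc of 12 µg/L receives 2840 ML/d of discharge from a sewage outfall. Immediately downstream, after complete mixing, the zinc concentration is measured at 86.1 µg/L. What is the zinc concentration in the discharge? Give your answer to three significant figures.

407 µg/L

Mass balance: 12300·12.00 + 2840·Cₑ = 15140·86.10
→ Cₑ = (15140·86.10 − 12300·12.00) / 2840 = 407.0 µg/L.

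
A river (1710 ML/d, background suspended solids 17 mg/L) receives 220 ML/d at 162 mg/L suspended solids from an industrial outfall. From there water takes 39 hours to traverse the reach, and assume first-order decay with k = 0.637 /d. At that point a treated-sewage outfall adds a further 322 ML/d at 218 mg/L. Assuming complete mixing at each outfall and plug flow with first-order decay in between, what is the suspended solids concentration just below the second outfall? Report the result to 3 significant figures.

41.4 mg/L

Mass balance: C = (1710·17.00 + 220.0·162.0) / 1930 = 64710/1930 = 33.53 mg/L; combined flow 1930 ML/d.
After decay, C = 33.53 × e^(−kt) = 33.53 × 0.3552 = 11.91 mg/L.
At the second outfall, C = (1930·11.91 + 322.0·218.0) / (1930 + 322.0) = 41.38 mg/L.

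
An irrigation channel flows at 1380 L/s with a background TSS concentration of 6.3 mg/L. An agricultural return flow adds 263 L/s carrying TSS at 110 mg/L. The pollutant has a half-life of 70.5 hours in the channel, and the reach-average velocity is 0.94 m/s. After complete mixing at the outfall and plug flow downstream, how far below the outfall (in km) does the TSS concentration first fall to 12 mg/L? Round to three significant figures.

222 km

Conservation of mass: C = (1380·6.300 + 263.0·110.0) / 1643 = 37620/1643 = 22.90 mg/L.
Half-life 70.5 h → k = ln 2 / 70.5 = 0.009832 h⁻¹ = 0.2360 d⁻¹.
Set 22.90·exp(−k·t) = 12 → t = ln(22.90/12)/k = 236600 s = 65.73 h.
Distance = v·t = 0.94·236600 = 222400 m = 222.4 km.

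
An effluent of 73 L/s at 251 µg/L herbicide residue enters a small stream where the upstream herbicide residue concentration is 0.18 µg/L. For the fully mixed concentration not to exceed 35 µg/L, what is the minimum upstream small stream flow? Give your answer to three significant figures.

453 L/s

Set C_mix = 35: (Q·0.1800 + 73.00·251.0) / (Q + 73.00) = 35
→ Q = 73.00·(251.0 − 35)/(35 − 0.1800) = 452.8 L/s.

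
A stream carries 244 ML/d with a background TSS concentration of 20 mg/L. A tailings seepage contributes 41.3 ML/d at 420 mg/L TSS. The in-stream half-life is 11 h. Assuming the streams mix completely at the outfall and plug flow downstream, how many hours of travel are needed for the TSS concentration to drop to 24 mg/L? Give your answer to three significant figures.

18.7 h

After mixing, C = (244.0·20.00 + 41.30·420.0) / 285.3 = 22230/285.3 = 77.90 mg/L.
Half-life 11 h → k = ln 2 / 11 = 0.06301 h⁻¹ = 1.512 d⁻¹.
77.90·exp(−k·t) = 24 → t = ln(77.90/24)/k = 67270 s = 18.69 h.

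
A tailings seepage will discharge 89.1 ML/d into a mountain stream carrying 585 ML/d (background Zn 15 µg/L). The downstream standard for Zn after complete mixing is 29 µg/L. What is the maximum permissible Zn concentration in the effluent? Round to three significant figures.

At the limit, (Qr·Cr + Qe·Cₑ)/(Qr + Qe) = 29:
Cₑ = (674.1·29 − 585.0·15.00) / 89.10 = 120.9 µg/L.

121 µg/L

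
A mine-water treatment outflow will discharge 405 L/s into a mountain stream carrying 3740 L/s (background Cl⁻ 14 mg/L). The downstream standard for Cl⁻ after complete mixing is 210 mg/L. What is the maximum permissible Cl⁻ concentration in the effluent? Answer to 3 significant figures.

2020 mg/L

At the limit, (Qr·Cr + Qe·Cₑ)/(Qr + Qe) = 210:
Cₑ = (4145·210 − 3740·14.00) / 405.0 = 2020 mg/L.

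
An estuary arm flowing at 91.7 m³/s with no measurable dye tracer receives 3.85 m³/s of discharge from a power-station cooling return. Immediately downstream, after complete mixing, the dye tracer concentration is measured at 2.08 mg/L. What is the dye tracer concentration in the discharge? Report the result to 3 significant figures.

Mass balance: 91.70·0 + 3.850·Cₑ = 95.55·2.080
→ Cₑ = (95.55·2.080 − 91.70·0) / 3.850 = 51.62 mg/L.

51.6 mg/L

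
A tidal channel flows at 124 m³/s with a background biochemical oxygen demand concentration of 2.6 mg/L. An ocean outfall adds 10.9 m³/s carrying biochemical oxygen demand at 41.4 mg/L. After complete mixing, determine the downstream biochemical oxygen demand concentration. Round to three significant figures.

Mass balance: C = (124.0·2.600 + 10.90·41.40) / 134.9 = 773.7/134.9 = 5.735 mg/L.

5.74 mg/L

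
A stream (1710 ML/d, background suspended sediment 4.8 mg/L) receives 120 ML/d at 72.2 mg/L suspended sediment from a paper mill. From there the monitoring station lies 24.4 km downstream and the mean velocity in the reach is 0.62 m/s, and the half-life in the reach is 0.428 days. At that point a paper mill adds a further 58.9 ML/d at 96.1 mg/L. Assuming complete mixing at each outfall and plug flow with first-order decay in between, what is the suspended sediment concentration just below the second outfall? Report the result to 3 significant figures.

7.27 mg/L

Mixed concentration C = ΣQC/ΣQ = (1710·4.800 + 120.0·72.20) / 1830 = 16870/1830 = 9.220 mg/L; combined flow 1830 ML/d.
Travel time t = 24.4·1000 / 0.62 = 39350 s = 10.93 h.
Half-life 0.428 d → k = ln 2 / 0.428 = 1.620 d⁻¹.
First-order decay: C = 9.220·exp(−k·t) = 9.220·0.4782 = 4.409 mg/L.
Second outfall: C = (1830·4.409 + 58.90·96.10)/1889 = 7.268 mg/L.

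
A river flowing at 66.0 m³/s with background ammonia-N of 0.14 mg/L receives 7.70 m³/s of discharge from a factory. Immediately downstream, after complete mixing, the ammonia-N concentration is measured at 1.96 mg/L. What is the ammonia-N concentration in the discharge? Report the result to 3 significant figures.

Mass balance: 66.00·0.1400 + 7.700·Cₑ = 73.70·1.960
→ Cₑ = (73.70·1.960 − 66.00·0.1400) / 7.700 = 17.56 mg/L.

17.6 mg/L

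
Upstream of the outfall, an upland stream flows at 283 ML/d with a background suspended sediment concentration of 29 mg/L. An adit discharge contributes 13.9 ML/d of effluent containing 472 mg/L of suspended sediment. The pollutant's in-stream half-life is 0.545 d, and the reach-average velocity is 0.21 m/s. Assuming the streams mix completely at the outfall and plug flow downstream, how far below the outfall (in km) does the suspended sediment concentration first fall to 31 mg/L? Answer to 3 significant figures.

6.75 km

Mass balance: C = (283.0·29.00 + 13.90·472.0) / 296.9 = 14770/296.9 = 49.74 mg/L.
Half-life 0.545 d → k = ln 2 / 0.545 = 1.272 d⁻¹.
Set 49.74·exp(−k·t) = 31 → t = ln(49.74/31)/k = 32120 s = 8.922 h.
Distance = v·t = 0.21·32120 = 6745 m = 6.745 km.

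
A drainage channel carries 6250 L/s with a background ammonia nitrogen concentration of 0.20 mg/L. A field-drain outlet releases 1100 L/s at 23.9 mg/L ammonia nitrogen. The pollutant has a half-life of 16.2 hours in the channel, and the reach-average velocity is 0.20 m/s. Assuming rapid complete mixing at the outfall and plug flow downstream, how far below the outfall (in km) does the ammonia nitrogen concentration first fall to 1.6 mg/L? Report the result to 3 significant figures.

Mixed concentration C = ΣQC/ΣQ = (6250·0.2000 + 1100·23.90) / 7350 = 27540/7350 = 3.747 mg/L.
Half-life 16.2 h → k = ln 2 / 16.2 = 0.04279 h⁻¹ = 1.027 d⁻¹.
Set 3.747·exp(−k·t) = 1.6 → t = ln(3.747/1.6)/k = 71600 s = 19.89 h.
Distance = v·t = 0.20·71600 = 14320 m = 14.32 km.

14.3 km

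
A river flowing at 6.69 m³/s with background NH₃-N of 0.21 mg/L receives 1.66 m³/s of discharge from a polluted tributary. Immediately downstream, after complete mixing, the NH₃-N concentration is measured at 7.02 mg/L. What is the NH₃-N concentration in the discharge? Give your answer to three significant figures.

Mass balance: 6.690·0.2100 + 1.660·Cₑ = 8.350·7.020
→ Cₑ = (8.350·7.020 − 6.690·0.2100) / 1.660 = 34.47 mg/L.

34.5 mg/L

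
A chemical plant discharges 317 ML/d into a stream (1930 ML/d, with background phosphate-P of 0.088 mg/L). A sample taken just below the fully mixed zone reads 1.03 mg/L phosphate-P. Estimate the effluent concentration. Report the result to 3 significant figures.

6.77 mg/L

Mass balance: 1930·0.08800 + 317.0·Cₑ = 2247·1.030
→ Cₑ = (2247·1.030 − 1930·0.08800) / 317.0 = 6.765 mg/L.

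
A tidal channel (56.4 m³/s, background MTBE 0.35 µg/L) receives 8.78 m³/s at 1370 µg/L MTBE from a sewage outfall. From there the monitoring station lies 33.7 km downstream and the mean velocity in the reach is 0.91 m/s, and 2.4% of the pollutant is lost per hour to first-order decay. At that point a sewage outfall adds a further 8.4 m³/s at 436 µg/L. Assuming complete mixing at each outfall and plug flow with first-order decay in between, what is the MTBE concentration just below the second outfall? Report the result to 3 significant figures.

Mass balance: C = (56.40·0.3500 + 8.780·1370) / 65.18 = 12050/65.18 = 184.8 µg/L; combined flow 65.18 m³/s.
Travel time t = 33.7·1000 / 0.91 = 37030 s = 10.29 h.
2.4%/h lost → k = −ln(1 − 0.024) = 0.02429 h⁻¹.
Decay over the reach: 184.8·exp(−kt) = 184.8·0.7789 = 144.0 µg/L.
At the second outfall, C = (65.18·144.0 + 8.400·436.0) / (65.18 + 8.400) = 177.3 µg/L.

177 µg/L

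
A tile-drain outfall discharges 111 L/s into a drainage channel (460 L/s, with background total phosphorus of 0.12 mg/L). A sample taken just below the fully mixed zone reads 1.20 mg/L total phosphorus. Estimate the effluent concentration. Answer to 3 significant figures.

5.68 mg/L

Mass balance: 460.0·0.1200 + 111.0·Cₑ = 571.0·1.200
→ Cₑ = (571.0·1.200 − 460.0·0.1200) / 111.0 = 5.676 mg/L.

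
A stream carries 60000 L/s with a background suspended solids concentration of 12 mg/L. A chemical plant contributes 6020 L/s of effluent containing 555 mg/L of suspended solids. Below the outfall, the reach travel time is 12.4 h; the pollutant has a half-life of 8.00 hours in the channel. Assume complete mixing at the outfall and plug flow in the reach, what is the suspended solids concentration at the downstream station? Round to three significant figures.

Mass balance: C = (60000·12.00 + 6020·555.0) / 66020 = 4061000/66020 = 61.51 mg/L.
Half-life 8.00 h → k = ln 2 / 8.00 = 0.08664 h⁻¹ = 2.079 d⁻¹.
After decay, C = 61.51 × e^(−kt) = 61.51 × 0.3415 = 21.01 mg/L.

21.0 mg/L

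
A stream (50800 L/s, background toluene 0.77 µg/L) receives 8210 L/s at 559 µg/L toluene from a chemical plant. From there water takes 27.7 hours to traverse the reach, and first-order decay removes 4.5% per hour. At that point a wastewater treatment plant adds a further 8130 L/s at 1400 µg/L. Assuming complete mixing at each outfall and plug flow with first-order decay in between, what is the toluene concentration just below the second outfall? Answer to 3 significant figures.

189 µg/L

Conservation of mass: C = (50800·0.7700 + 8210·559.0) / 59010 = 4629000/59010 = 78.44 µg/L; combined flow 59010 L/s.
4.5%/h lost → k = −ln(1 − 0.045) = 0.04604 h⁻¹.
After decay, C = 78.44 × e^(−kt) = 78.44 × 0.2793 = 21.91 µg/L.
At the second outfall, C = (59010·21.91 + 8130·1400) / (59010 + 8130) = 188.8 µg/L.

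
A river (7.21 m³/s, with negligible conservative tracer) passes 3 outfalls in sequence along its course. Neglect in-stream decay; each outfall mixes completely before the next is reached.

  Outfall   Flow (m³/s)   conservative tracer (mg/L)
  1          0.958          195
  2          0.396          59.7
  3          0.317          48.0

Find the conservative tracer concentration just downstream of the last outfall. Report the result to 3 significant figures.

Outfall 1: combined Q = 8.168 m³/s; C = (7.210·0 + 0.9580·195.0)/8.168 = 22.87 mg/L.
Outfall 2: combined Q = 8.564 m³/s; C = (8.168·22.87 + 0.3960·59.70)/8.564 = 24.57 mg/L.
Outfall 3: combined Q = 8.881 m³/s; C = (8.564·24.57 + 0.3170·48.00)/8.881 = 25.41 mg/L.

25.4 mg/L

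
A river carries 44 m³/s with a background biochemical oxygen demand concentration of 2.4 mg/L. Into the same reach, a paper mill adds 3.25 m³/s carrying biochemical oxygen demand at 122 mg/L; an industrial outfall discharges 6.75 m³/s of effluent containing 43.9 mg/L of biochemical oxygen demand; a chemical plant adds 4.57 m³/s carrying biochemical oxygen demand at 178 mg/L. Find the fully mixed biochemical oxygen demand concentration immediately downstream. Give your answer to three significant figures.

After mixing, C = (44.00·2.400 + 3.250·122.0 + 6.750·43.90 + 4.570·178.0) / 58.57 = 1612/58.57 = 27.52 mg/L.

27.5 mg/L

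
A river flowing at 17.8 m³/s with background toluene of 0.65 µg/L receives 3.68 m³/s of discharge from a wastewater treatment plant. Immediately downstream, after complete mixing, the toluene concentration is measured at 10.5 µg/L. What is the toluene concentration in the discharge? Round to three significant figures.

58.1 µg/L

Mass balance: 17.80·0.6500 + 3.680·Cₑ = 21.48·10.50
→ Cₑ = (21.48·10.50 − 17.80·0.6500) / 3.680 = 58.14 µg/L.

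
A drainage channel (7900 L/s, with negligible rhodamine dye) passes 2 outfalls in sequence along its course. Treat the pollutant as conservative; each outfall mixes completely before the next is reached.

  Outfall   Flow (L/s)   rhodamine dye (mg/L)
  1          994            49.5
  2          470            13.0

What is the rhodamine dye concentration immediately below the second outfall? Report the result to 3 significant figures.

5.91 mg/L

After outfall 1: Q = 7900 + 994.0 = 8894 L/s; C = (7900·0 + 994.0·49.50)/8894 = 5.532 mg/L.
After outfall 2: Q = 8894 + 470.0 = 9364 L/s; C = (8894·5.532 + 470.0·13.00)/9364 = 5.907 mg/L.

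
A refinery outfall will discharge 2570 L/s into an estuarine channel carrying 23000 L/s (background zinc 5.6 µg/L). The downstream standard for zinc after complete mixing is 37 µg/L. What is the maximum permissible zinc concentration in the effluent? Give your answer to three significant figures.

318 µg/L

At the limit, (Qr·Cr + Qe·Cₑ)/(Qr + Qe) = 37:
Cₑ = (25570·37 − 23000·5.600) / 2570 = 318.0 µg/L.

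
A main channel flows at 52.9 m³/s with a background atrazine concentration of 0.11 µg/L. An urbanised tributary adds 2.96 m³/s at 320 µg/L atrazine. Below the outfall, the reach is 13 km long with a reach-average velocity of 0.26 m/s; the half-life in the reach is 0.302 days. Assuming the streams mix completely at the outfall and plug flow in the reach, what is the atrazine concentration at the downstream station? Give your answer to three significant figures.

Mixed concentration C = ΣQC/ΣQ = (52.90·0.1100 + 2.960·320.0) / 55.86 = 953.0/55.86 = 17.06 µg/L.
Travel time t = 13·1000 / 0.26 = 50000 s = 13.89 h.
Half-life 0.302 d → k = ln 2 / 0.302 = 2.295 d⁻¹.
Applying C = C₀e^(−kt): 17.06 × 0.2649 = 4.520 µg/L.

4.52 µg/L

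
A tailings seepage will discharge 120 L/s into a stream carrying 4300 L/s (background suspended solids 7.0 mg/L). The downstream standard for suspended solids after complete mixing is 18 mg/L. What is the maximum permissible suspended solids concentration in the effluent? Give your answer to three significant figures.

412 mg/L

At the limit, (Qr·Cr + Qe·Cₑ)/(Qr + Qe) = 18:
Cₑ = (4420·18 − 4300·7.000) / 120.0 = 412.2 mg/L.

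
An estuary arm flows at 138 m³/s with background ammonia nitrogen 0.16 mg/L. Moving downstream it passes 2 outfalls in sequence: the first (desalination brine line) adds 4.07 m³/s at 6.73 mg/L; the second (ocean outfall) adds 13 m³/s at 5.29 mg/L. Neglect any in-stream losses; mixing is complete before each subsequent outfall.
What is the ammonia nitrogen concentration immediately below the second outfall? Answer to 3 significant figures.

Outfall 1: combined Q = 142.1 m³/s; C = (138.0·0.1600 + 4.070·6.730)/142.1 = 0.3482 mg/L.
Outfall 2: combined Q = 155.1 m³/s; C = (142.1·0.3482 + 13.00·5.290)/155.1 = 0.7625 mg/L.

0.763 mg/L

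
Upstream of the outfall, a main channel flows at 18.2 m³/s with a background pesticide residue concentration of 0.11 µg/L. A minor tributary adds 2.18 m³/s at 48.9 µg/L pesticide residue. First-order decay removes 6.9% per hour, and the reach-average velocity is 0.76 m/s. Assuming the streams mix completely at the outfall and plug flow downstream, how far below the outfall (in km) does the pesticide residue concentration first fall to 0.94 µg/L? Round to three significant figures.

66.4 km

Conservation of mass: C = (18.20·0.1100 + 2.180·48.90) / 20.38 = 108.6/20.38 = 5.329 µg/L.
6.9%/h lost → k = −ln(1 − 0.069) = 0.07150 h⁻¹.
Set 5.329·exp(−k·t) = 0.94 → t = ln(5.329/0.94)/k = 87360 s = 24.27 h.
Distance = v·t = 0.76·87360 = 66400 m = 66.40 km.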